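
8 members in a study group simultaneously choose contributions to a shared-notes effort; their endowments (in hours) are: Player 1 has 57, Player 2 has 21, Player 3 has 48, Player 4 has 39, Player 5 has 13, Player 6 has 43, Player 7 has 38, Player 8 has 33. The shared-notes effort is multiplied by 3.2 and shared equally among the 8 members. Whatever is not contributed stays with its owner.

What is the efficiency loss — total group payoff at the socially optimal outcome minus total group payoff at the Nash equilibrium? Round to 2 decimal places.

642.40 hours

The private return per contributed unit is 3.2/8 = 0.4000 < 1 for every player regardless of endowment, so the Nash equilibrium is zero contribution and the group total is Σ E_j = 57 + 21 + 48 + 39 + 13 + 43 + 38 + 33 = 292.
Each contributed unit returns 3.200 to the group, so the social optimum is full contribution by everyone: group total = 3.200 × 292 = 934.40.
Efficiency loss = (3.200 − 1) × 292 = 642.40.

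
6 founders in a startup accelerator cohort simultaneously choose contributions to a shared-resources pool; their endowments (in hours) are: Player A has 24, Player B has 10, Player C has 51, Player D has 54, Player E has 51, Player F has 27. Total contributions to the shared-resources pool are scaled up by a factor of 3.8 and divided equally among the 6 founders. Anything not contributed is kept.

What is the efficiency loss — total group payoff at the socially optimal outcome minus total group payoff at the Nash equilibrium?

The private return per contributed unit is 3.8/6 = 0.6333 < 1 for every player regardless of endowment, so the Nash equilibrium is zero contribution and the group total is Σ E_j = 24 + 10 + 51 + 54 + 51 + 27 = 217.
Each contributed unit returns 3.800 to the group, so the social optimum is full contribution by everyone: group total = 3.800 × 217 = 824.60.
Efficiency loss = (3.800 − 1) × 217 = 607.60.

607.60 hours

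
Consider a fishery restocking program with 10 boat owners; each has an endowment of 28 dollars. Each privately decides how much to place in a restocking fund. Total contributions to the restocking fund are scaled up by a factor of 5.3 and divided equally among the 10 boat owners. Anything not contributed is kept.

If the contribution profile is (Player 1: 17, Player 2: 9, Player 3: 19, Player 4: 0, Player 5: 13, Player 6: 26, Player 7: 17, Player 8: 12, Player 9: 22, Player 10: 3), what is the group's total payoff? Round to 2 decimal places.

Total contributed: 17 + 9 + 19 + 0 + 13 + 26 + 17 + 12 + 22 + 3 = 138; total kept: 10 × 28 − 138 = 142.
The restocking fund pays out 5.3 × 138 = 731.40 in aggregate.
Group total = 142 + 731.40 = 873.40.

873.40 dollars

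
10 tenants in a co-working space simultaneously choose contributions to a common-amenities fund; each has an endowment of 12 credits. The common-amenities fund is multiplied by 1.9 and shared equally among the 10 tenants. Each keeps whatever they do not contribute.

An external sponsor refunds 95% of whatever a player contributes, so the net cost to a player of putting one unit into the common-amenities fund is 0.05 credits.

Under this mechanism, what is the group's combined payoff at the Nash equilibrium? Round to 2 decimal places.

With the mechanism, a contributed unit returns (1.9/10) / 0.05 = 3.8000 per unit of net cost to the contributor — now above 1 — so contributing fully is weakly dominant for every player.
So the Nash equilibrium is full contribution by all 10; the group earns 10 × (12 × 0.95 + 1.9 × 12) = 342.00.

342.00 credits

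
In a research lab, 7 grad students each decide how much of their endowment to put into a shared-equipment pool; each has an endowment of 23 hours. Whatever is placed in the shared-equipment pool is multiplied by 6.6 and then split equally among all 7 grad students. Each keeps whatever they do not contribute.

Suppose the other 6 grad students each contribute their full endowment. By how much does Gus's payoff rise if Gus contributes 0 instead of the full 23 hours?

1.31 hours

Switching from a contribution of 23 to 0 lets Gus keep an extra 23 hours, but lowers the shared-equipment pool by 23, which costs Gus their own share of that drop: 6.6/7 × 23 = 21.69.
Net gain = 23 − 21.69 = 1.31. The private return per contributed unit (0.9429) is below 1, so free-riding is indeed the best response regardless of what the others do.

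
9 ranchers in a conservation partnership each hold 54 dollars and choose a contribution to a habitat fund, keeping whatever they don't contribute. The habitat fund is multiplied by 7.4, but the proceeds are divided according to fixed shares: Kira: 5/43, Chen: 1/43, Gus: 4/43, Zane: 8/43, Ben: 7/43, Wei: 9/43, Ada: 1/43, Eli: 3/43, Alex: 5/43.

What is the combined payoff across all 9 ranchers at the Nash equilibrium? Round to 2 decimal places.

For player j, contributing a unit is worthwhile iff 7.4 × (j's share) ≥ 1, i.e. iff j's share is at least 0.1351.
The shares above 0.1351 belong to Zane, Ben and Wei, contributing 54 each; the remaining 6 contribute 0. Total contributed: 162.
The habitat fund pays out 7.4 × 162 = 1198.80 in total (split across the unequal shares, but the aggregate is all that matters for the group sum).
The 6 free-riders keep 54 each, adding 324. Group total = 324 + 1198.80 = 1522.80.

1522.80 dollars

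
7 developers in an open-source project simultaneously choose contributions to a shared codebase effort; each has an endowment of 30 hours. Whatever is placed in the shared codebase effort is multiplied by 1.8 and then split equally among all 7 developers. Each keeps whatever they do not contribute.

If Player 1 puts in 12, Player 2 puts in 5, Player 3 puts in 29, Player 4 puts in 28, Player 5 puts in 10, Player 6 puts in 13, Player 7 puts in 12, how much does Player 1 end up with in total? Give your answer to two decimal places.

Total contributed: 12 + 5 + 29 + 28 + 10 + 13 + 12 = 109.
Each receives 1.8 × 109 / 7 = 28.03 from the shared codebase effort.
Player 1 keeps 30 − 12 = 18, so Player 1's payoff is 18 + 28.03 = 46.03.

46.03 hours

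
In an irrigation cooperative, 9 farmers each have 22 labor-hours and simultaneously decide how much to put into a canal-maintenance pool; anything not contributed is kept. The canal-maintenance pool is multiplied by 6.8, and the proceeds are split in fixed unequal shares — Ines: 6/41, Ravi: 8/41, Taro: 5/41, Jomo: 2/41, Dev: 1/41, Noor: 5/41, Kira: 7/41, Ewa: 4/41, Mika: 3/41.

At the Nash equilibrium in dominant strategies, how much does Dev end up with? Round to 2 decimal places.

Each unit j contributes comes back to j as 6.8 × (j's share), so j prefers to contribute only if that share exceeds 1/6.8 = 0.1471; otherwise keeping the unit dominates.
Ravi and Kira clear that bar, contributing 22 each; the remaining 7 contribute 0. Total contributed: 44.
Dev keeps 22 and receives 6.8 × 44 × 1/41 = 7.30 from the canal-maintenance pool, for a payoff of 29.30.

29.30 labor-hours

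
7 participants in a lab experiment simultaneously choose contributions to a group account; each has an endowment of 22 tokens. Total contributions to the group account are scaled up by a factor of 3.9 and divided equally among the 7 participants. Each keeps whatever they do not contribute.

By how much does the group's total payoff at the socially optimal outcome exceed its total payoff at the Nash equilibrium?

446.60 tokens

Each contributed unit returns 3.9/7 = 0.5571 to its contributor — below 1 — so contributing 0 is dominant for every player. At the Nash equilibrium everyone keeps their 22, and the group total is 7 × 22 = 154.
Each contributed unit returns 3.900 to the group as a whole (0.5571 to each of 7 players), which exceeds 1, so the social optimum is full contribution: group total = 3.900 × 154 = 600.60.
Efficiency loss = 600.60 − 154 = 446.60.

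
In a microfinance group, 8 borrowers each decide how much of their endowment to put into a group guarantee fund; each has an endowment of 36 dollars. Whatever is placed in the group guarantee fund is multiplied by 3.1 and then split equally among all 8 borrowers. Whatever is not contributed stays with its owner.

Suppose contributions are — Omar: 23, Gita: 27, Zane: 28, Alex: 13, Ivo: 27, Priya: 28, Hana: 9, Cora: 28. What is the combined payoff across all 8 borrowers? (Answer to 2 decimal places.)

672.30 dollars

Total contributed: 23 + 27 + 28 + 13 + 27 + 28 + 9 + 28 = 183; total kept: 8 × 36 − 183 = 105.
The group guarantee fund pays out 3.1 × 183 = 567.30 in aggregate.
Group total = 105 + 567.30 = 672.30.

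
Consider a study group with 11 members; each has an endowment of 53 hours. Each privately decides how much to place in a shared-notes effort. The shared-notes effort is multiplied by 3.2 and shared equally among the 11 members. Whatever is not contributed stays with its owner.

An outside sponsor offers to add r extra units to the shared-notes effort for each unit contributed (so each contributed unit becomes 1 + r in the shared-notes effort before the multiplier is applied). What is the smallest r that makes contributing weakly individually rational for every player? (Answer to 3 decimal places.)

2.438

With matching at rate r, one contributed unit becomes (1 + r) in the shared-notes effort and returns 3.2 × (1 + r) / 11 to the contributor.
Setting this equal to 1: 1 + r = 11/3.2 = 3.4375.
So the minimum matching rate is r = 3.4375 − 1 = 2.438.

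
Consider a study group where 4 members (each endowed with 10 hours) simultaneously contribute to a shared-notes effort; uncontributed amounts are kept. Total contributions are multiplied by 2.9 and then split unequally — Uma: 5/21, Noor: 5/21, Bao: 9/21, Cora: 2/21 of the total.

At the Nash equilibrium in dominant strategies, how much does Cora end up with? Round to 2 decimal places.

12.76 hours

Each unit j contributes comes back to j as 2.9 × (j's share), so j prefers to contribute only if that share exceeds 1/2.9 = 0.3448; otherwise keeping the unit dominates.
Only Bao (9/21) clears that bar, contributing 10; the remaining 3 contribute 0. Total contributed: 10.
Cora keeps 10 and receives 2.9 × 10 × 2/21 = 2.76 from the shared-notes effort, for a payoff of 12.76.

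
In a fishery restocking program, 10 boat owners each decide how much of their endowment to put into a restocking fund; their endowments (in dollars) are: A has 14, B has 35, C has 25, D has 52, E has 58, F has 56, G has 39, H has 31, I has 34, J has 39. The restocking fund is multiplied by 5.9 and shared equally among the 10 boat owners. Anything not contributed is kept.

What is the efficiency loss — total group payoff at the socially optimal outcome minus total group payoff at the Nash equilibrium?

The private return per contributed unit is 5.9/10 = 0.5900 < 1 for every player regardless of endowment, so the Nash equilibrium is zero contribution and the group total is Σ E_j = 14 + 35 + 25 + 52 + 58 + 56 + 39 + 31 + 34 + 39 = 383.
Each contributed unit returns 5.900 to the group, so the social optimum is full contribution by everyone: group total = 5.900 × 383 = 2259.70.
Efficiency loss = (5.900 − 1) × 383 = 1876.70.

1876.70 dollars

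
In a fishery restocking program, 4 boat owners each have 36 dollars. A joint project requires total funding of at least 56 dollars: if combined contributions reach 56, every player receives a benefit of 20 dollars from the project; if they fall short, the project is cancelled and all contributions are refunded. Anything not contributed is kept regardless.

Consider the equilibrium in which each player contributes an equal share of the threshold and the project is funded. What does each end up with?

42 dollars

Equal share of the threshold: 56/4 = 14.
At this profile no one gains by cutting their contribution: any cut drops the total below 56, the project is cancelled, contributions are refunded, and the deviator ends with 36, which is less than 36 − 14 + 20 = 42. Contributing more than 14 just wastes the excess. So contributing exactly 14 is a best response.
Each player's payoff: 36 − 14 + 20 = 42.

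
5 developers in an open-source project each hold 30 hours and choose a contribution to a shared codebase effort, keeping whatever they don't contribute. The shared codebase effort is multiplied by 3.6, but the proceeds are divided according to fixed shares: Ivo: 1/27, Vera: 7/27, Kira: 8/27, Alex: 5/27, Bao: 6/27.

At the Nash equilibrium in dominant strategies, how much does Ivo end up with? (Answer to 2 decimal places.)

34.00 hours

A player with share s gets back 3.6·s per unit contributed, so full contribution is dominant for anyone with s > 1/3.6 = 0.2778 and zero contribution is dominant for anyone below.
Only Kira (8/27) clears that bar, contributing 30; the remaining 4 contribute 0. Total contributed: 30.
Ivo keeps 30 and receives 3.6 × 30 × 1/27 = 4.00 from the shared codebase effort, for a payoff of 34.00.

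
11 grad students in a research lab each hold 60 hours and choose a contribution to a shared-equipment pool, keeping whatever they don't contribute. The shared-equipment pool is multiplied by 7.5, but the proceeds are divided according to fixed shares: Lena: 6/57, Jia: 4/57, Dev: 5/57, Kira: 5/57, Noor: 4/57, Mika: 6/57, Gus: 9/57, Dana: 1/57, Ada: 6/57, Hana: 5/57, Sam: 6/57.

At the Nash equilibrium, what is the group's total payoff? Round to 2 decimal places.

1050.00 hours

Each unit j contributes comes back to j as 7.5 × (j's share), so j prefers to contribute only if that share exceeds 1/7.5 = 0.1333; otherwise keeping the unit dominates.
The only share above 0.1333 is Gus's 9/57, contributing 60; the remaining 10 contribute 0. Total contributed: 60.
The shared-equipment pool pays out 7.5 × 60 = 450.00 in total (split across the unequal shares, but the aggregate is all that matters for the group sum).
The 10 free-riders keep 60 each, adding 600. Group total = 600 + 450.00 = 1050.00.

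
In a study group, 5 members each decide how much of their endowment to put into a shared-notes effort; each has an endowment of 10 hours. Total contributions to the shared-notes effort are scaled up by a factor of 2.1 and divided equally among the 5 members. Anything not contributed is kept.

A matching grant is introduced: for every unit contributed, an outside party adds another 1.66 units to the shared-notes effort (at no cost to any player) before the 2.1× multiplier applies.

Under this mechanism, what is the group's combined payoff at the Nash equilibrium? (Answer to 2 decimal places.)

279.30 hours

The effective private return per unit is now 2.1 × 2.66 / 5 = 1.1172 > 1, so every player's dominant strategy flips to full contribution.
At the Nash equilibrium everyone contributes 10. Group total payoff = 2.1 × 2.66 × 50 = 279.30.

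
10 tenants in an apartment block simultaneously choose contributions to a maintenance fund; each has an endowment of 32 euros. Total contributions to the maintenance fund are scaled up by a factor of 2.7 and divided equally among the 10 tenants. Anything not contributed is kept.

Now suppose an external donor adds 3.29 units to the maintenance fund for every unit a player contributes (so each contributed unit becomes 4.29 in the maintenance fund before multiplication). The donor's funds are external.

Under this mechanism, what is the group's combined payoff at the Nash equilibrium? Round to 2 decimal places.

The effective private return per unit is now 2.7 × 4.29 / 10 = 1.1583 > 1, so every player's dominant strategy flips to full contribution.
At the Nash equilibrium everyone contributes 32. Group total payoff = 2.7 × 4.29 × 320 = 3706.56.

3706.56 euros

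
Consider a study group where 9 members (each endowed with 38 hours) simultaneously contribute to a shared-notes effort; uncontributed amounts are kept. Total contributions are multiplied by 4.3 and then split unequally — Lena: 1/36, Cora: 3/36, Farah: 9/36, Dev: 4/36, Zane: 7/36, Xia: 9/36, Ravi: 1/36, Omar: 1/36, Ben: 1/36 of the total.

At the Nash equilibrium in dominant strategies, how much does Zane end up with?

Each unit j contributes comes back to j as 4.3 × (j's share), so j prefers to contribute only if that share exceeds 1/4.3 = 0.2326; otherwise keeping the unit dominates.
Farah and Xia clear that bar, contributing 38 each; the remaining 7 contribute 0. Total contributed: 76.
Zane keeps 38 and receives 4.3 × 76 × 7/36 = 63.54 from the shared-notes effort, for a payoff of 101.54.

101.54 hours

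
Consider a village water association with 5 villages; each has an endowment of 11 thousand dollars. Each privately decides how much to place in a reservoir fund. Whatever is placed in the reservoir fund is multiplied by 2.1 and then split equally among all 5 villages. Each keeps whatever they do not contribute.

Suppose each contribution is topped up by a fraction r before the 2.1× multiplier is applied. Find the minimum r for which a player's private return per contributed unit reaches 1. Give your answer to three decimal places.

With matching at rate r, one contributed unit becomes (1 + r) in the reservoir fund and returns 2.1 × (1 + r) / 5 to the contributor.
Setting this equal to 1: 1 + r = 5/2.1 = 2.3810.
So the minimum matching rate is r = 2.3810 − 1 = 1.381.

1.381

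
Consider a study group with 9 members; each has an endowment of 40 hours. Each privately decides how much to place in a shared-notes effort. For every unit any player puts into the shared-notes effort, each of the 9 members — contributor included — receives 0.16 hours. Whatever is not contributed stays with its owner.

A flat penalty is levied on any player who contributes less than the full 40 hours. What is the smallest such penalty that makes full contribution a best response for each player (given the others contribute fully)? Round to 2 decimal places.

Given the others contribute fully, the best deviation is to contribute 0 (any partial contribution still incurs the fine and gives up units whose private return 0.16 is below 1).
Deviating from 40 to 0 saves 40 hours but forfeits the deviator's share of the drop in the shared-notes effort: 0.16 × 40 = 6.40.
So the deviation gain is 40 − 6.40 = 33.60, and the fine must be at least 33.60 hours to wipe it out.

33.60 hours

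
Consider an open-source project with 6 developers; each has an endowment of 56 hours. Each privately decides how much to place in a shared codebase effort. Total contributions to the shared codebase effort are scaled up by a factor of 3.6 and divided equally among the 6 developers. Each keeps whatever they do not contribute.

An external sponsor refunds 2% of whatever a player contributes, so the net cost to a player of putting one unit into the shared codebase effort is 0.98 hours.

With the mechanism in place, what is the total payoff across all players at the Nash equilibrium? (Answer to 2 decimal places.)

The effective private return is (3.6/6) / 0.98 = 0.6122, which is still under 1, so the mechanism doesn't change anyone's dominant strategy: zero contribution.
At the Nash equilibrium no one contributes; group total payoff = 6 × 56 = 336.

336.00 hours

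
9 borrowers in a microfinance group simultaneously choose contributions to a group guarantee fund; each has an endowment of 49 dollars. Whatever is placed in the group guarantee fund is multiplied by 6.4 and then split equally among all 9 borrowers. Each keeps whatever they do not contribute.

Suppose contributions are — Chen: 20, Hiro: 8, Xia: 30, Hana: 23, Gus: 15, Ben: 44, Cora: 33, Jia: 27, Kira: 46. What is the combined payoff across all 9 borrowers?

1769.40 dollars

Total contributed: 20 + 8 + 30 + 23 + 15 + 44 + 33 + 27 + 46 = 246; total kept: 9 × 49 − 246 = 195.
The group guarantee fund pays out 6.4 × 246 = 1574.40 in aggregate.
Group total = 195 + 1574.40 = 1769.40.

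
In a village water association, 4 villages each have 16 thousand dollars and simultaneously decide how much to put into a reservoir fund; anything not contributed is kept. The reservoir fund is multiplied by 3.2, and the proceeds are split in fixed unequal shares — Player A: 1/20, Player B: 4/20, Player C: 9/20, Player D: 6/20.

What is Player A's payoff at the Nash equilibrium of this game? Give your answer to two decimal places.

18.56 thousand dollars

Player j's private return per contributed unit is 3.2 × (j's share). Contributing is weakly dominant for j when that share is at least 1/3.2 = 0.3125, and contributing 0 is dominant otherwise.
Only Player C (9/20) clears that bar, contributing 16; the remaining 3 contribute 0. Total contributed: 16.
Player A keeps 16 and receives 3.2 × 16 × 1/20 = 2.56 from the reservoir fund, for a payoff of 18.56.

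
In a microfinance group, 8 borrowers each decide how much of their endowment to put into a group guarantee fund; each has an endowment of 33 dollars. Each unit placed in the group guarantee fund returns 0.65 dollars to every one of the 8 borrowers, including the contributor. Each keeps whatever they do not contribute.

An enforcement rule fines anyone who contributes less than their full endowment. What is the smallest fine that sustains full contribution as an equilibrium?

11.55 dollars

Given the others contribute fully, the best deviation is to contribute 0 (any partial contribution still incurs the fine and gives up units whose private return 0.65 is below 1).
Deviating from 33 to 0 saves 33 dollars but forfeits the deviator's share of the drop in the group guarantee fund: 0.65 × 33 = 21.45.
So the deviation gain is 33 − 21.45 = 11.55, and the fine must be at least 11.55 dollars to wipe it out.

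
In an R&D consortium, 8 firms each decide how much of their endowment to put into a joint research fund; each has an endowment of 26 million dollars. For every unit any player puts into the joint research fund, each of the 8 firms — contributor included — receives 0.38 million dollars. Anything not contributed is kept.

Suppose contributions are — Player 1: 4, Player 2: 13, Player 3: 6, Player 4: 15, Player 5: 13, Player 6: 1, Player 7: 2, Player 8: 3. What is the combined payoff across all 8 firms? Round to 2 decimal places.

324.28 million dollars

Total contributed: 4 + 13 + 6 + 15 + 13 + 1 + 2 + 3 = 57; total kept: 8 × 26 − 57 = 151.
The joint research fund pays out 0.38 × 8 × 57 = 173.28 in aggregate.
Group total = 151 + 173.28 = 324.28.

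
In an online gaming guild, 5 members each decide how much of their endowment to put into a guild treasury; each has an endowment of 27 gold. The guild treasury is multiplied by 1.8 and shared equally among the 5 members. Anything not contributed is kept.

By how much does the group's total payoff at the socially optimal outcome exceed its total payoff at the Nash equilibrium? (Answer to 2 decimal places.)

108.00 gold

Each contributed unit returns 1.8/5 = 0.3600 to its contributor — below 1 — so contributing 0 is dominant for every player. At the Nash equilibrium everyone keeps their 27, and the group total is 5 × 27 = 135.
Each contributed unit returns 1.800 to the group as a whole (0.3600 to each of 5 players), which exceeds 1, so the social optimum is full contribution: group total = 1.800 × 135 = 243.00.
Efficiency loss = 243.00 − 135 = 108.00.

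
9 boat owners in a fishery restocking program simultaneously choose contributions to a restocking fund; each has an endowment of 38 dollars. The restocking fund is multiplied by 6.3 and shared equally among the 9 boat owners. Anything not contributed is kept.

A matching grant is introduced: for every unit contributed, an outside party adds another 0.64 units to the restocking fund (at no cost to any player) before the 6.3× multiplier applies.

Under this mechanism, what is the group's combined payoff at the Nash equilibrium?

3533.54 dollars

The effective private return per unit is now 6.3 × 1.64 / 9 = 1.1480 > 1, so every player's dominant strategy flips to full contribution.
At the Nash equilibrium everyone contributes 38. Group total payoff = 6.3 × 1.64 × 342 = 3533.54.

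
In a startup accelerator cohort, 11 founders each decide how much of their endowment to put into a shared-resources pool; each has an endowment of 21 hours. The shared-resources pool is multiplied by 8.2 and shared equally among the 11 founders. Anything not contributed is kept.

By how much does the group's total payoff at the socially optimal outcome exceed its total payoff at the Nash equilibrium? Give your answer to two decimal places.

1663.20 hours

Each contributed unit returns 8.2/11 = 0.7455 to its contributor — below 1 — so contributing 0 is dominant for every player. At the Nash equilibrium everyone keeps their 21, and the group total is 11 × 21 = 231.
Each contributed unit returns 8.200 to the group as a whole (0.7455 to each of 11 players), which exceeds 1, so the social optimum is full contribution: group total = 8.200 × 231 = 1894.20.
Efficiency loss = 1894.20 − 231 = 1663.20.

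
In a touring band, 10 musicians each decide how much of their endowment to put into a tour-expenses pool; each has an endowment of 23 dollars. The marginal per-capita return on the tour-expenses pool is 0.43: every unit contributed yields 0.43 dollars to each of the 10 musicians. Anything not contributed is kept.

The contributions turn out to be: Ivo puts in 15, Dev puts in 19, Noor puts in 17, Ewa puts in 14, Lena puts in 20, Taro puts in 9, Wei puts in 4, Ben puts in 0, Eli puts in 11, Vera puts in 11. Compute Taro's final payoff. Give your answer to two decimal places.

65.60 dollars

Total contributed: 15 + 19 + 17 + 14 + 20 + 9 + 4 + 0 + 11 + 11 = 120.
Each receives 0.43 × 120 = 51.60 from the tour-expenses pool.
Taro keeps 23 − 9 = 14, so Taro's payoff is 14 + 51.60 = 65.60.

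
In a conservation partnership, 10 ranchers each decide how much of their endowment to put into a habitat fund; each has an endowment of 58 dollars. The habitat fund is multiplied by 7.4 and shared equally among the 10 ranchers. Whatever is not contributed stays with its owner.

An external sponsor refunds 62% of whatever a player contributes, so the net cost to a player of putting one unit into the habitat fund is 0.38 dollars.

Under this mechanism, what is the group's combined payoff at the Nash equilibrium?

Under the mechanism each unit contributed yields (7.4/10) / 0.38 = 1.9474 back to its contributor per unit of net cost, which exceeds 1, making full contribution the dominant choice for everyone.
So the Nash equilibrium is full contribution by all 10; the group earns 10 × (58 × 0.62 + 7.4 × 58) = 4651.60.

4651.60 dollars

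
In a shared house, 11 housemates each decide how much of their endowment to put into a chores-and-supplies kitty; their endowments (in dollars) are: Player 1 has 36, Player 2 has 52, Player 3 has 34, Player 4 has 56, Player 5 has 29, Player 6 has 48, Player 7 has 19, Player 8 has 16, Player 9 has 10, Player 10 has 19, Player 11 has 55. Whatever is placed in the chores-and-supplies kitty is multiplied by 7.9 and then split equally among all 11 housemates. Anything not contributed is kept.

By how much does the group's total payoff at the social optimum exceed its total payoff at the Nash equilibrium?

2580.60 dollars

The private return per contributed unit is 7.9/11 = 0.7182 < 1 for every player regardless of endowment, so the Nash equilibrium is zero contribution and the group total is Σ E_j = 36 + 52 + 34 + 56 + 29 + 48 + 19 + 16 + 10 + 19 + 55 = 374.
Each contributed unit returns 7.900 to the group, so the social optimum is full contribution by everyone: group total = 7.900 × 374 = 2954.60.
Efficiency loss = (7.900 − 1) × 374 = 2580.60.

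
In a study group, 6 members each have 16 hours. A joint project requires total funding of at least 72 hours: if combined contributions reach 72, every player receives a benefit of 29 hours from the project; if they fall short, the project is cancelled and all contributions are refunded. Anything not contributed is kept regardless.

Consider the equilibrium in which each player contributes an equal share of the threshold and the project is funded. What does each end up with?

Equal share of the threshold: 72/6 = 12.
At this profile no one gains by cutting their contribution: any cut drops the total below 72, the project is cancelled, contributions are refunded, and the deviator ends with 16, which is less than 16 − 12 + 29 = 33. Contributing more than 12 just wastes the excess. So contributing exactly 12 is a best response.
Each player's payoff: 16 − 12 + 29 = 33.

33 hours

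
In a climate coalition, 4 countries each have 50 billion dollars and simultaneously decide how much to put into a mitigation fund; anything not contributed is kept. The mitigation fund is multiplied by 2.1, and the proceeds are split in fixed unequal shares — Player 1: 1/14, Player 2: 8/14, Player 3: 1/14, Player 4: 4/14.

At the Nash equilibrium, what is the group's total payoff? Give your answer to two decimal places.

Player j's private return per contributed unit is 2.1 × (j's share). Contributing is weakly dominant for j when that share is at least 1/2.1 = 0.4762, and contributing 0 is dominant otherwise.
Only Player 2 (8/14) clears that bar, contributing 50; the remaining 3 contribute 0. Total contributed: 50.
The mitigation fund pays out 2.1 × 50 = 105.00 in total (split across the unequal shares, but the aggregate is all that matters for the group sum).
The 3 free-riders keep 50 each, adding 150. Group total = 150 + 105.00 = 255.00.

255.00 billion dollars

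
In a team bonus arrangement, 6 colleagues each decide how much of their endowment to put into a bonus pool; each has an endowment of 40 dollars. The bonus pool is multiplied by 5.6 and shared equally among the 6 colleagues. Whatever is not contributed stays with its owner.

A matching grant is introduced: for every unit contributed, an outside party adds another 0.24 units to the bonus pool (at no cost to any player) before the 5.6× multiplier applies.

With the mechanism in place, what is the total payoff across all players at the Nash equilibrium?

1666.56 dollars

With the mechanism, a contributed unit returns 5.6 × 1.24 / 6 = 1.1573 per unit of net cost to the contributor — now above 1 — so contributing fully is weakly dominant for every player.
So the Nash equilibrium is full contribution by all 6; the group earns 5.6 × 1.24 × 240 = 1666.56.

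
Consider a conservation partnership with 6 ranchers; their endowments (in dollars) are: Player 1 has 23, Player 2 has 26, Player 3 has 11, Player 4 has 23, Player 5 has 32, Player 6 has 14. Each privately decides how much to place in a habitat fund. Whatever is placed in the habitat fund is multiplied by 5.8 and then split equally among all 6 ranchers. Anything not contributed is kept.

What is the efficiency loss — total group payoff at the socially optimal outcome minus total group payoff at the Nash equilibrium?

The private return per contributed unit is 5.8/6 = 0.9667 < 1 for every player regardless of endowment, so the Nash equilibrium is zero contribution and the group total is Σ E_j = 23 + 26 + 11 + 23 + 32 + 14 = 129.
Each contributed unit returns 5.800 to the group, so the social optimum is full contribution by everyone: group total = 5.800 × 129 = 748.20.
Efficiency loss = (5.800 − 1) × 129 = 619.20.

619.20 dollars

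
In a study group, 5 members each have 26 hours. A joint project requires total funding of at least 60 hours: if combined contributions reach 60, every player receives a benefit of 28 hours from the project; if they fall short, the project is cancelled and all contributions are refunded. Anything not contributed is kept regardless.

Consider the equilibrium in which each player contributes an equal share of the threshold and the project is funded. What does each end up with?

Equal share of the threshold: 60/5 = 12.
At this profile no one gains by cutting their contribution: any cut drops the total below 60, the project is cancelled, contributions are refunded, and the deviator ends with 26, which is less than 26 − 12 + 28 = 42. Contributing more than 12 just wastes the excess. So contributing exactly 12 is a best response.
Each player's payoff: 26 − 12 + 28 = 42.

42 hours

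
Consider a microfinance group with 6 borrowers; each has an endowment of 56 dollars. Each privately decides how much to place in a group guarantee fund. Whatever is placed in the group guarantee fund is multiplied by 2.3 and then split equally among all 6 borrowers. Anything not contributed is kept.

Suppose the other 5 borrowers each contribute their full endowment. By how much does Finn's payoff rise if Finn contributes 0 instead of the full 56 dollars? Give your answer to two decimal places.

Switching from a contribution of 56 to 0 lets Finn keep an extra 56 dollars, but lowers the group guarantee fund by 56, which costs Finn their own share of that drop: 2.3/6 × 56 = 21.47.
Net gain = 56 − 21.47 = 34.53. The private return per contributed unit (0.3833) is below 1, so free-riding is indeed the best response regardless of what the others do.

34.53 dollars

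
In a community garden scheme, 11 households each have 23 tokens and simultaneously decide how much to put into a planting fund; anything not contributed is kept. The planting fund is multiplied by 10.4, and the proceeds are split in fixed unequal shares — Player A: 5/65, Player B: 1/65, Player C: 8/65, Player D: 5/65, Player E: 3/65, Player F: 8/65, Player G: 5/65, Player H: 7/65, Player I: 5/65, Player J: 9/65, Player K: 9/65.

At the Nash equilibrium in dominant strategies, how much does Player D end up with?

115.00 tokens

Player j's private return per contributed unit is 10.4 × (j's share). Contributing is weakly dominant for j when that share is at least 1/10.4 = 0.0962, and contributing 0 is dominant otherwise.
Player C, Player F, Player H, Player J and Player K clear that bar, contributing 23 each; the remaining 6 contribute 0. Total contributed: 115.
Player D keeps 23 and receives 10.4 × 115 × 5/65 = 92.00 from the planting fund, for a payoff of 115.00.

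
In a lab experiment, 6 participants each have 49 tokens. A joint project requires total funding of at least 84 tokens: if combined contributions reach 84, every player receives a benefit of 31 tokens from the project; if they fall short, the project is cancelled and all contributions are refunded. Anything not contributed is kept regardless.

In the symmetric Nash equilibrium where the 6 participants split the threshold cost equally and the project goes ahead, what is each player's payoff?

Equal share of the threshold: 84/6 = 14.
At this profile no one gains by cutting their contribution: any cut drops the total below 84, the project is cancelled, contributions are refunded, and the deviator ends with 49, which is less than 49 − 14 + 31 = 66. Contributing more than 14 just wastes the excess. So contributing exactly 14 is a best response.
Each player's payoff: 49 − 14 + 31 = 66.

66 tokens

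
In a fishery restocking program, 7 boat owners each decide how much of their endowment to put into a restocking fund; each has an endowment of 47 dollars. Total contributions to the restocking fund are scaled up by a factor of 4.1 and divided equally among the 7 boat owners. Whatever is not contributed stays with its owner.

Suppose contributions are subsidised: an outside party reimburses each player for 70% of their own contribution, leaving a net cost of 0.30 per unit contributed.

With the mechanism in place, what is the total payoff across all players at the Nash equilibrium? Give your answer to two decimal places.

1579.20 dollars

The effective private return per unit is now (4.1/7) / 0.30 = 1.9524 > 1, so every player's dominant strategy flips to full contribution.
So the Nash equilibrium is full contribution by all 7; the group earns 7 × (47 × 0.70 + 4.1 × 47) = 1579.20.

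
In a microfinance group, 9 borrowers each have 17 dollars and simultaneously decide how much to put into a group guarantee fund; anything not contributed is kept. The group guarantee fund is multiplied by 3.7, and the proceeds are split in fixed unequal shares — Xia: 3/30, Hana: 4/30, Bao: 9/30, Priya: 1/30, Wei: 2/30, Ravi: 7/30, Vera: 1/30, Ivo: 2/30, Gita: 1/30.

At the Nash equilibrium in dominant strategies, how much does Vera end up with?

Player j's private return per contributed unit is 3.7 × (j's share). Contributing is weakly dominant for j when that share is at least 1/3.7 = 0.2703, and contributing 0 is dominant otherwise.
Bao alone (share 9/30) is above the threshold, contributing 17; the remaining 8 contribute 0. Total contributed: 17.
Vera keeps 17 and receives 3.7 × 17 × 1/30 = 2.10 from the group guarantee fund, for a payoff of 19.10.

19.10 dollars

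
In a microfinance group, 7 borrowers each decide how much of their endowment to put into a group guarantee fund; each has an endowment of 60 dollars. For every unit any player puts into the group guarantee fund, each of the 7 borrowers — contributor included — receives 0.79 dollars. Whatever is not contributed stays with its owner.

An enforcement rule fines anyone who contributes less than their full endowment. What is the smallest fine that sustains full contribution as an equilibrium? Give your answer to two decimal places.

12.60 dollars

Given the others contribute fully, the best deviation is to contribute 0 (any partial contribution still incurs the fine and gives up units whose private return 0.79 is below 1).
Deviating from 60 to 0 saves 60 dollars but forfeits the deviator's share of the drop in the group guarantee fund: 0.79 × 60 = 47.40.
So the deviation gain is 60 − 47.40 = 12.60, and the fine must be at least 12.60 dollars to wipe it out.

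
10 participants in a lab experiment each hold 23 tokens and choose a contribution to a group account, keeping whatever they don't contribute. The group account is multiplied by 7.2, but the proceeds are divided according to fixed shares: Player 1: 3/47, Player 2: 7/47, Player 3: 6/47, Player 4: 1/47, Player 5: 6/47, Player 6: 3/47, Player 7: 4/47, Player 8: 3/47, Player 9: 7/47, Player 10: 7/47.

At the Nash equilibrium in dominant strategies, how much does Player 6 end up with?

A player with share s gets back 7.2·s per unit contributed, so full contribution is dominant for anyone with s > 1/7.2 = 0.1389 and zero contribution is dominant for anyone below.
The shares above 0.1389 belong to Player 2, Player 9 and Player 10, contributing 23 each; the remaining 7 contribute 0. Total contributed: 69.
Player 6 keeps 23 and receives 7.2 × 69 × 3/47 = 31.71 from the group account, for a payoff of 54.71.

54.71 tokens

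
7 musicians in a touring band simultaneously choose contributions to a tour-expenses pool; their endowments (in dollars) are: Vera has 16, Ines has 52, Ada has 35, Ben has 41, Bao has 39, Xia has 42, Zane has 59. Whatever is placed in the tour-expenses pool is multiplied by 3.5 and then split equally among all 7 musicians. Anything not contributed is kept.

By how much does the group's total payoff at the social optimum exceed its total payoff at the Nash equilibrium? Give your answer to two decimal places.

710.00 dollars

The private return per contributed unit is 3.5/7 = 0.5000 < 1 for every player regardless of endowment, so the Nash equilibrium is zero contribution and the group total is Σ E_j = 16 + 52 + 35 + 41 + 39 + 42 + 59 = 284.
Each contributed unit returns 3.500 to the group, so the social optimum is full contribution by everyone: group total = 3.500 × 284 = 994.00.
Efficiency loss = (3.500 − 1) × 284 = 710.00.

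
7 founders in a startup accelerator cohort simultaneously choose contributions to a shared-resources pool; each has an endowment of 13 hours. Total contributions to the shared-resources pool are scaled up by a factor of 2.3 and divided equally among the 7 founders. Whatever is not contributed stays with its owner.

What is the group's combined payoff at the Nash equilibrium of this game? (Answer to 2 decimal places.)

91.00 hours

Each contributed unit returns 2.3/7 = 0.3286 to its contributor — below 1 — so contributing 0 is dominant for every player. At the Nash equilibrium everyone keeps their 13, and the group total is 7 × 13 = 91.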